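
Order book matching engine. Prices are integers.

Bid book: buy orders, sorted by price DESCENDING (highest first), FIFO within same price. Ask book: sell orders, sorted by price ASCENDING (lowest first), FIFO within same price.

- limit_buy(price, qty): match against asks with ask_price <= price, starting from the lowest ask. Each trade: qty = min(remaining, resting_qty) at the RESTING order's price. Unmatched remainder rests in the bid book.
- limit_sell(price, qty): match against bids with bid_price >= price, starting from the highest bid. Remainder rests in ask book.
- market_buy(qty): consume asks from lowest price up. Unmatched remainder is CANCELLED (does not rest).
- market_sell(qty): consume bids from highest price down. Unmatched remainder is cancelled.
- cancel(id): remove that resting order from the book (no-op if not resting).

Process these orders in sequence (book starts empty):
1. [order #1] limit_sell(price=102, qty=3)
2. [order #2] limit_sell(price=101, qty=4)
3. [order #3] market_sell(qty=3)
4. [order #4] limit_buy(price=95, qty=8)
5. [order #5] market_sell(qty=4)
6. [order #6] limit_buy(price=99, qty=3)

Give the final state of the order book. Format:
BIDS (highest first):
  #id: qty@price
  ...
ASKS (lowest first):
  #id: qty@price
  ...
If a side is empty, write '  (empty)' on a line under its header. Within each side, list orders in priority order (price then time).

Answer: BIDS (highest first):
  #6: 3@99
  #4: 4@95
ASKS (lowest first):
  #2: 4@101
  #1: 3@102

Derivation:
After op 1 [order #1] limit_sell(price=102, qty=3): fills=none; bids=[-] asks=[#1:3@102]
After op 2 [order #2] limit_sell(price=101, qty=4): fills=none; bids=[-] asks=[#2:4@101 #1:3@102]
After op 3 [order #3] market_sell(qty=3): fills=none; bids=[-] asks=[#2:4@101 #1:3@102]
After op 4 [order #4] limit_buy(price=95, qty=8): fills=none; bids=[#4:8@95] asks=[#2:4@101 #1:3@102]
After op 5 [order #5] market_sell(qty=4): fills=#4x#5:4@95; bids=[#4:4@95] asks=[#2:4@101 #1:3@102]
After op 6 [order #6] limit_buy(price=99, qty=3): fills=none; bids=[#6:3@99 #4:4@95] asks=[#2:4@101 #1:3@102]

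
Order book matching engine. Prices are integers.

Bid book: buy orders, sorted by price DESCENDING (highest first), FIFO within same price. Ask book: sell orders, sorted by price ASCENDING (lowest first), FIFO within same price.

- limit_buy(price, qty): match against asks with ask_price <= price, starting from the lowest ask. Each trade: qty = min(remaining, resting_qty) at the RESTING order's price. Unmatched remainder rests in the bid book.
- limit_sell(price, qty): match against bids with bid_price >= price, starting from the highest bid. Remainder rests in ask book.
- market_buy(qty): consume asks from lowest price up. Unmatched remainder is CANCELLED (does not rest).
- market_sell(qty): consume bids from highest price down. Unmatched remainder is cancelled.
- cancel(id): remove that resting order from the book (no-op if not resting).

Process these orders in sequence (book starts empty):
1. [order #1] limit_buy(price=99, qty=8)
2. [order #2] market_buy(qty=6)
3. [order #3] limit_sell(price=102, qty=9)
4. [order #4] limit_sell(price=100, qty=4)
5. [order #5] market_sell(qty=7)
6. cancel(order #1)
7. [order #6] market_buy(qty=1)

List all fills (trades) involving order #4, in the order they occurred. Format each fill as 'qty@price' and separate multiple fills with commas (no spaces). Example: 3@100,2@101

After op 1 [order #1] limit_buy(price=99, qty=8): fills=none; bids=[#1:8@99] asks=[-]
After op 2 [order #2] market_buy(qty=6): fills=none; bids=[#1:8@99] asks=[-]
After op 3 [order #3] limit_sell(price=102, qty=9): fills=none; bids=[#1:8@99] asks=[#3:9@102]
After op 4 [order #4] limit_sell(price=100, qty=4): fills=none; bids=[#1:8@99] asks=[#4:4@100 #3:9@102]
After op 5 [order #5] market_sell(qty=7): fills=#1x#5:7@99; bids=[#1:1@99] asks=[#4:4@100 #3:9@102]
After op 6 cancel(order #1): fills=none; bids=[-] asks=[#4:4@100 #3:9@102]
After op 7 [order #6] market_buy(qty=1): fills=#6x#4:1@100; bids=[-] asks=[#4:3@100 #3:9@102]

Answer: 1@100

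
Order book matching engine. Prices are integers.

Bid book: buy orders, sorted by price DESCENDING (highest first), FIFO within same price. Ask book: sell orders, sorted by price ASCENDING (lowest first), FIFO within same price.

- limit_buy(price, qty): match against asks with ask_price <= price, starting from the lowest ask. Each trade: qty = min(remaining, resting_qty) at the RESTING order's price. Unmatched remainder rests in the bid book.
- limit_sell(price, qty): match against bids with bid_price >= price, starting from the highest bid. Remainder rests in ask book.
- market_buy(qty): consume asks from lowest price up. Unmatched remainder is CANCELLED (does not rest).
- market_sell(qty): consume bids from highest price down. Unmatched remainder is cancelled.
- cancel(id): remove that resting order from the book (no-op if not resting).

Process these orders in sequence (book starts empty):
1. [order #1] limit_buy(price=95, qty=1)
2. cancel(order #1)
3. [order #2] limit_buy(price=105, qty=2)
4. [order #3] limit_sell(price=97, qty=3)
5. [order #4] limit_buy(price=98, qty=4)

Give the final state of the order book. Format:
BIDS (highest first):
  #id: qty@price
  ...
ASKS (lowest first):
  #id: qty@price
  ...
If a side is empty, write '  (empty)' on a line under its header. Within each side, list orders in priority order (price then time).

Answer: BIDS (highest first):
  #4: 3@98
ASKS (lowest first):
  (empty)

Derivation:
After op 1 [order #1] limit_buy(price=95, qty=1): fills=none; bids=[#1:1@95] asks=[-]
After op 2 cancel(order #1): fills=none; bids=[-] asks=[-]
After op 3 [order #2] limit_buy(price=105, qty=2): fills=none; bids=[#2:2@105] asks=[-]
After op 4 [order #3] limit_sell(price=97, qty=3): fills=#2x#3:2@105; bids=[-] asks=[#3:1@97]
After op 5 [order #4] limit_buy(price=98, qty=4): fills=#4x#3:1@97; bids=[#4:3@98] asks=[-]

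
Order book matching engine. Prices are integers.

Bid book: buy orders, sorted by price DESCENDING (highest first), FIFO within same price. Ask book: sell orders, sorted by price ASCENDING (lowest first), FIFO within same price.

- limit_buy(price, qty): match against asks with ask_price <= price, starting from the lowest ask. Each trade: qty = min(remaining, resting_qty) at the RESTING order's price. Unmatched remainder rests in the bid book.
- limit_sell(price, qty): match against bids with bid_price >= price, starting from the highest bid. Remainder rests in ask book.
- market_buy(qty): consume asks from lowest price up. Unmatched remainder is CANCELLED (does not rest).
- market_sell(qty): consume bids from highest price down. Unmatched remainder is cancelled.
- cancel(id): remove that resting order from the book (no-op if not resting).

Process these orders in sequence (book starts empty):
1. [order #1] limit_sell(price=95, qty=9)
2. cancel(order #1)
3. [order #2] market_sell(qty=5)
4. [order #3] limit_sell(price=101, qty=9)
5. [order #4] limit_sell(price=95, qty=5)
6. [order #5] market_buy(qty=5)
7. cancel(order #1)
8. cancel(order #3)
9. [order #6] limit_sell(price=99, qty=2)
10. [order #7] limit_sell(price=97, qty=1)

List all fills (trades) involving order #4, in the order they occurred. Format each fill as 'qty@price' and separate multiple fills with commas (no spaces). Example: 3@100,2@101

Answer: 5@95

Derivation:
After op 1 [order #1] limit_sell(price=95, qty=9): fills=none; bids=[-] asks=[#1:9@95]
After op 2 cancel(order #1): fills=none; bids=[-] asks=[-]
After op 3 [order #2] market_sell(qty=5): fills=none; bids=[-] asks=[-]
After op 4 [order #3] limit_sell(price=101, qty=9): fills=none; bids=[-] asks=[#3:9@101]
After op 5 [order #4] limit_sell(price=95, qty=5): fills=none; bids=[-] asks=[#4:5@95 #3:9@101]
After op 6 [order #5] market_buy(qty=5): fills=#5x#4:5@95; bids=[-] asks=[#3:9@101]
After op 7 cancel(order #1): fills=none; bids=[-] asks=[#3:9@101]
After op 8 cancel(order #3): fills=none; bids=[-] asks=[-]
After op 9 [order #6] limit_sell(price=99, qty=2): fills=none; bids=[-] asks=[#6:2@99]
After op 10 [order #7] limit_sell(price=97, qty=1): fills=none; bids=[-] asks=[#7:1@97 #6:2@99]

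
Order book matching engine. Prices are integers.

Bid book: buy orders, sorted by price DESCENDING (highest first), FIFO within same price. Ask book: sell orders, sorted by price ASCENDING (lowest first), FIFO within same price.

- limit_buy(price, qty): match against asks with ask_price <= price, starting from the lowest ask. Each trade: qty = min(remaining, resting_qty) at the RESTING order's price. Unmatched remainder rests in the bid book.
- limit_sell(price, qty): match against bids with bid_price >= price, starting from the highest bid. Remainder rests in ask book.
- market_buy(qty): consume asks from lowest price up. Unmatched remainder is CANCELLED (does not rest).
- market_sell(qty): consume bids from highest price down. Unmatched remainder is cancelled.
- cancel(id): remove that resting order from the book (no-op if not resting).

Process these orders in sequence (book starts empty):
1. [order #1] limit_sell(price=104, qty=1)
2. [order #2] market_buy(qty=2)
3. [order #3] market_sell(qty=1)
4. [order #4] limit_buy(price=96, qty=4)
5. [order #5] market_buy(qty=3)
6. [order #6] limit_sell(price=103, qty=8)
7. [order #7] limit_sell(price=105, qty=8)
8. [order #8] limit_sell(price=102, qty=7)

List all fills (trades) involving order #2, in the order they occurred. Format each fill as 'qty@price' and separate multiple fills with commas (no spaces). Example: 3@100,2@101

Answer: 1@104

Derivation:
After op 1 [order #1] limit_sell(price=104, qty=1): fills=none; bids=[-] asks=[#1:1@104]
After op 2 [order #2] market_buy(qty=2): fills=#2x#1:1@104; bids=[-] asks=[-]
After op 3 [order #3] market_sell(qty=1): fills=none; bids=[-] asks=[-]
After op 4 [order #4] limit_buy(price=96, qty=4): fills=none; bids=[#4:4@96] asks=[-]
After op 5 [order #5] market_buy(qty=3): fills=none; bids=[#4:4@96] asks=[-]
After op 6 [order #6] limit_sell(price=103, qty=8): fills=none; bids=[#4:4@96] asks=[#6:8@103]
After op 7 [order #7] limit_sell(price=105, qty=8): fills=none; bids=[#4:4@96] asks=[#6:8@103 #7:8@105]
After op 8 [order #8] limit_sell(price=102, qty=7): fills=none; bids=[#4:4@96] asks=[#8:7@102 #6:8@103 #7:8@105]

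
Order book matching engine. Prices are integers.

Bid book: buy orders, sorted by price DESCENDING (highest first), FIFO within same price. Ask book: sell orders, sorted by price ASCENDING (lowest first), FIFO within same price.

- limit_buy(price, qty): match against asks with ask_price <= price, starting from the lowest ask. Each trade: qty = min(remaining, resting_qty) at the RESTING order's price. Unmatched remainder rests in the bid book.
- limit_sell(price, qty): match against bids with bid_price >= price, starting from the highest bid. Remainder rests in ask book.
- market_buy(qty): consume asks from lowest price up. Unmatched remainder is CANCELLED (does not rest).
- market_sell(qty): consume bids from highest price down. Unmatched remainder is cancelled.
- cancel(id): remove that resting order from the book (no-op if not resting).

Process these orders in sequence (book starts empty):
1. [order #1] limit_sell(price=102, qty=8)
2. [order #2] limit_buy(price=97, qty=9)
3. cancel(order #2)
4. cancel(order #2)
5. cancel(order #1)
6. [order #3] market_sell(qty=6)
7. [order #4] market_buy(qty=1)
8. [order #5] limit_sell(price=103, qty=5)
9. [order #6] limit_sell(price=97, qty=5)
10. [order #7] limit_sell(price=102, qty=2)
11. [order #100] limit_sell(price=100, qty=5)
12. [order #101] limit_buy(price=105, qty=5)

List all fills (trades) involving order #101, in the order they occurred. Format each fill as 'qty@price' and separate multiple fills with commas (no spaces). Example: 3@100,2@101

Answer: 5@97

Derivation:
After op 1 [order #1] limit_sell(price=102, qty=8): fills=none; bids=[-] asks=[#1:8@102]
After op 2 [order #2] limit_buy(price=97, qty=9): fills=none; bids=[#2:9@97] asks=[#1:8@102]
After op 3 cancel(order #2): fills=none; bids=[-] asks=[#1:8@102]
After op 4 cancel(order #2): fills=none; bids=[-] asks=[#1:8@102]
After op 5 cancel(order #1): fills=none; bids=[-] asks=[-]
After op 6 [order #3] market_sell(qty=6): fills=none; bids=[-] asks=[-]
After op 7 [order #4] market_buy(qty=1): fills=none; bids=[-] asks=[-]
After op 8 [order #5] limit_sell(price=103, qty=5): fills=none; bids=[-] asks=[#5:5@103]
After op 9 [order #6] limit_sell(price=97, qty=5): fills=none; bids=[-] asks=[#6:5@97 #5:5@103]
After op 10 [order #7] limit_sell(price=102, qty=2): fills=none; bids=[-] asks=[#6:5@97 #7:2@102 #5:5@103]
After op 11 [order #100] limit_sell(price=100, qty=5): fills=none; bids=[-] asks=[#6:5@97 #100:5@100 #7:2@102 #5:5@103]
After op 12 [order #101] limit_buy(price=105, qty=5): fills=#101x#6:5@97; bids=[-] asks=[#100:5@100 #7:2@102 #5:5@103]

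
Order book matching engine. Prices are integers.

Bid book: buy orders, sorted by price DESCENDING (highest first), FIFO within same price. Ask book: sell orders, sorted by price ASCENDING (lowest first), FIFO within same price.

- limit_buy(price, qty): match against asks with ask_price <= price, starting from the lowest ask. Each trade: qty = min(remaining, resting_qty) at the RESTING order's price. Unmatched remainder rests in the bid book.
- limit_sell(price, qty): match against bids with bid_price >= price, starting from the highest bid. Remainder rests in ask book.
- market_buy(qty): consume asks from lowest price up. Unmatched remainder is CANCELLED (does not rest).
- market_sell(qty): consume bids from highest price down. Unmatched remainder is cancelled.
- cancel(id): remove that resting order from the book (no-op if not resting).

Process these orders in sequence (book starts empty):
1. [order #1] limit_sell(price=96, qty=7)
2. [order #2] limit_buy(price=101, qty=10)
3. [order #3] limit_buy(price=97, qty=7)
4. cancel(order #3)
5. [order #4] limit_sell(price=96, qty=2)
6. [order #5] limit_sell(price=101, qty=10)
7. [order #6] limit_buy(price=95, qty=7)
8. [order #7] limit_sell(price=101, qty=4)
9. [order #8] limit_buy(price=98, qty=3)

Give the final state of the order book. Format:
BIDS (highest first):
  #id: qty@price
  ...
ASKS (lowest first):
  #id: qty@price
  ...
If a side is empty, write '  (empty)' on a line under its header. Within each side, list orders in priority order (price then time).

Answer: BIDS (highest first):
  #8: 3@98
  #6: 7@95
ASKS (lowest first):
  #5: 9@101
  #7: 4@101

Derivation:
After op 1 [order #1] limit_sell(price=96, qty=7): fills=none; bids=[-] asks=[#1:7@96]
After op 2 [order #2] limit_buy(price=101, qty=10): fills=#2x#1:7@96; bids=[#2:3@101] asks=[-]
After op 3 [order #3] limit_buy(price=97, qty=7): fills=none; bids=[#2:3@101 #3:7@97] asks=[-]
After op 4 cancel(order #3): fills=none; bids=[#2:3@101] asks=[-]
After op 5 [order #4] limit_sell(price=96, qty=2): fills=#2x#4:2@101; bids=[#2:1@101] asks=[-]
After op 6 [order #5] limit_sell(price=101, qty=10): fills=#2x#5:1@101; bids=[-] asks=[#5:9@101]
After op 7 [order #6] limit_buy(price=95, qty=7): fills=none; bids=[#6:7@95] asks=[#5:9@101]
After op 8 [order #7] limit_sell(price=101, qty=4): fills=none; bids=[#6:7@95] asks=[#5:9@101 #7:4@101]
After op 9 [order #8] limit_buy(price=98, qty=3): fills=none; bids=[#8:3@98 #6:7@95] asks=[#5:9@101 #7:4@101]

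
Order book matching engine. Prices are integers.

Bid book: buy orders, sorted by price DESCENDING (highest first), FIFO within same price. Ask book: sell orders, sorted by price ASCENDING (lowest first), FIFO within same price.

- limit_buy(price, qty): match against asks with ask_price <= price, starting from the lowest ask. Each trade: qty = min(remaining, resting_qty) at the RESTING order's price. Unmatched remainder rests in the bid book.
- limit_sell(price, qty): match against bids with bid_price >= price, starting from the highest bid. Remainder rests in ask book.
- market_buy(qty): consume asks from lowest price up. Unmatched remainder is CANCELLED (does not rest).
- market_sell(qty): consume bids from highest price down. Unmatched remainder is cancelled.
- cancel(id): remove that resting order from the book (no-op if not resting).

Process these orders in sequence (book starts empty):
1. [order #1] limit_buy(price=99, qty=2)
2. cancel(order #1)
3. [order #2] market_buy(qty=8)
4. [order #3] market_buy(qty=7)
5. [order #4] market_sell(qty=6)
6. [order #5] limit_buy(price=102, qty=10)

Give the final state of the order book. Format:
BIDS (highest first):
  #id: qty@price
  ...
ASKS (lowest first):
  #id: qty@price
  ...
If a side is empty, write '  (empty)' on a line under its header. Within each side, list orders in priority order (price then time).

Answer: BIDS (highest first):
  #5: 10@102
ASKS (lowest first):
  (empty)

Derivation:
After op 1 [order #1] limit_buy(price=99, qty=2): fills=none; bids=[#1:2@99] asks=[-]
After op 2 cancel(order #1): fills=none; bids=[-] asks=[-]
After op 3 [order #2] market_buy(qty=8): fills=none; bids=[-] asks=[-]
After op 4 [order #3] market_buy(qty=7): fills=none; bids=[-] asks=[-]
After op 5 [order #4] market_sell(qty=6): fills=none; bids=[-] asks=[-]
After op 6 [order #5] limit_buy(price=102, qty=10): fills=none; bids=[#5:10@102] asks=[-]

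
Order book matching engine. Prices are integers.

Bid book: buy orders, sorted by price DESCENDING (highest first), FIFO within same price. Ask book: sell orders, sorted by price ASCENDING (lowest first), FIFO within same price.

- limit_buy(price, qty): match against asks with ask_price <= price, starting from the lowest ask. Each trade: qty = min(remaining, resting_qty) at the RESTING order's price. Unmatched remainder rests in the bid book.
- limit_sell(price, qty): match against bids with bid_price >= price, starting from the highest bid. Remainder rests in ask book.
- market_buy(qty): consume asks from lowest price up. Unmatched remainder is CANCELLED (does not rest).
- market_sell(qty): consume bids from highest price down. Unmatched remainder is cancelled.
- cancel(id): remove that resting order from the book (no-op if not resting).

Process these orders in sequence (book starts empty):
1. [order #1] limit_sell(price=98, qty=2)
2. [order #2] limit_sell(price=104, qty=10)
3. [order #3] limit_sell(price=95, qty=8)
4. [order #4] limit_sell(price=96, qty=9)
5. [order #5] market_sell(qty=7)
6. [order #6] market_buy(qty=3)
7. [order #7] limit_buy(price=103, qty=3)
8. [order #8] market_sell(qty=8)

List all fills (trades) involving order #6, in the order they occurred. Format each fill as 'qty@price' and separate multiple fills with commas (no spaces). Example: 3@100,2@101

Answer: 3@95

Derivation:
After op 1 [order #1] limit_sell(price=98, qty=2): fills=none; bids=[-] asks=[#1:2@98]
After op 2 [order #2] limit_sell(price=104, qty=10): fills=none; bids=[-] asks=[#1:2@98 #2:10@104]
After op 3 [order #3] limit_sell(price=95, qty=8): fills=none; bids=[-] asks=[#3:8@95 #1:2@98 #2:10@104]
After op 4 [order #4] limit_sell(price=96, qty=9): fills=none; bids=[-] asks=[#3:8@95 #4:9@96 #1:2@98 #2:10@104]
After op 5 [order #5] market_sell(qty=7): fills=none; bids=[-] asks=[#3:8@95 #4:9@96 #1:2@98 #2:10@104]
After op 6 [order #6] market_buy(qty=3): fills=#6x#3:3@95; bids=[-] asks=[#3:5@95 #4:9@96 #1:2@98 #2:10@104]
After op 7 [order #7] limit_buy(price=103, qty=3): fills=#7x#3:3@95; bids=[-] asks=[#3:2@95 #4:9@96 #1:2@98 #2:10@104]
After op 8 [order #8] market_sell(qty=8): fills=none; bids=[-] asks=[#3:2@95 #4:9@96 #1:2@98 #2:10@104]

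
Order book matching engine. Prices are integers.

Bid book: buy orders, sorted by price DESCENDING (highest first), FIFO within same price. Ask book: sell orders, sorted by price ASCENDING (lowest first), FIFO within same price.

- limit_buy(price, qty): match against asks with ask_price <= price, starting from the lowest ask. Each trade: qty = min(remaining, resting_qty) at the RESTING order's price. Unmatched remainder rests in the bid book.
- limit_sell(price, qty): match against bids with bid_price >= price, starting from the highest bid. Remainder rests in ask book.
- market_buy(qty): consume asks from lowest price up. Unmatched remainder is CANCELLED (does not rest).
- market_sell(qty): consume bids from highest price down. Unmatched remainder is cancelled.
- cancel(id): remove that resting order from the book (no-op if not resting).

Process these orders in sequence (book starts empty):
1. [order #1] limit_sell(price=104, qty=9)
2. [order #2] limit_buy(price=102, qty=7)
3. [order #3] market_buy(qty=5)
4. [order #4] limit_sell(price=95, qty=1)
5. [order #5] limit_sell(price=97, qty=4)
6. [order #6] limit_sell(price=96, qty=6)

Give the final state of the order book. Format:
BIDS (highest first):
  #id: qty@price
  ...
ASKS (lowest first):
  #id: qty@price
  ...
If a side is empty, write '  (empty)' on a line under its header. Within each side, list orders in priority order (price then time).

After op 1 [order #1] limit_sell(price=104, qty=9): fills=none; bids=[-] asks=[#1:9@104]
After op 2 [order #2] limit_buy(price=102, qty=7): fills=none; bids=[#2:7@102] asks=[#1:9@104]
After op 3 [order #3] market_buy(qty=5): fills=#3x#1:5@104; bids=[#2:7@102] asks=[#1:4@104]
After op 4 [order #4] limit_sell(price=95, qty=1): fills=#2x#4:1@102; bids=[#2:6@102] asks=[#1:4@104]
After op 5 [order #5] limit_sell(price=97, qty=4): fills=#2x#5:4@102; bids=[#2:2@102] asks=[#1:4@104]
After op 6 [order #6] limit_sell(price=96, qty=6): fills=#2x#6:2@102; bids=[-] asks=[#6:4@96 #1:4@104]

Answer: BIDS (highest first):
  (empty)
ASKS (lowest first):
  #6: 4@96
  #1: 4@104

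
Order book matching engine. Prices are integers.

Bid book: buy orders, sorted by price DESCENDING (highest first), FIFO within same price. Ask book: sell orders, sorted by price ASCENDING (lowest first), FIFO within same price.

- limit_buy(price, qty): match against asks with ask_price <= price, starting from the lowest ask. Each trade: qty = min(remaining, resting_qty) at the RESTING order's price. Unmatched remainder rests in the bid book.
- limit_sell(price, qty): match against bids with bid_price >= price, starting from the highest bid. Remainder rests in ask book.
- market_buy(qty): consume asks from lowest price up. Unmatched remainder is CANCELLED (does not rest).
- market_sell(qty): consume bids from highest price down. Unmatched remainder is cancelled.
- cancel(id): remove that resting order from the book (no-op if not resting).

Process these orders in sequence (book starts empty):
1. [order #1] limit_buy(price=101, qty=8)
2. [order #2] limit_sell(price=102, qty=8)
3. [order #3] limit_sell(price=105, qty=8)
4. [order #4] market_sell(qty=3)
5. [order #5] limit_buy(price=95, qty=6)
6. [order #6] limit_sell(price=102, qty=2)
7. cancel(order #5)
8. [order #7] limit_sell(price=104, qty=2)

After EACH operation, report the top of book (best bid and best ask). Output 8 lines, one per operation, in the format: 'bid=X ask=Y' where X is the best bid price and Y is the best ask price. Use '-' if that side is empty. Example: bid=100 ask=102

Answer: bid=101 ask=-
bid=101 ask=102
bid=101 ask=102
bid=101 ask=102
bid=101 ask=102
bid=101 ask=102
bid=101 ask=102
bid=101 ask=102

Derivation:
After op 1 [order #1] limit_buy(price=101, qty=8): fills=none; bids=[#1:8@101] asks=[-]
After op 2 [order #2] limit_sell(price=102, qty=8): fills=none; bids=[#1:8@101] asks=[#2:8@102]
After op 3 [order #3] limit_sell(price=105, qty=8): fills=none; bids=[#1:8@101] asks=[#2:8@102 #3:8@105]
After op 4 [order #4] market_sell(qty=3): fills=#1x#4:3@101; bids=[#1:5@101] asks=[#2:8@102 #3:8@105]
After op 5 [order #5] limit_buy(price=95, qty=6): fills=none; bids=[#1:5@101 #5:6@95] asks=[#2:8@102 #3:8@105]
After op 6 [order #6] limit_sell(price=102, qty=2): fills=none; bids=[#1:5@101 #5:6@95] asks=[#2:8@102 #6:2@102 #3:8@105]
After op 7 cancel(order #5): fills=none; bids=[#1:5@101] asks=[#2:8@102 #6:2@102 #3:8@105]
After op 8 [order #7] limit_sell(price=104, qty=2): fills=none; bids=[#1:5@101] asks=[#2:8@102 #6:2@102 #7:2@104 #3:8@105]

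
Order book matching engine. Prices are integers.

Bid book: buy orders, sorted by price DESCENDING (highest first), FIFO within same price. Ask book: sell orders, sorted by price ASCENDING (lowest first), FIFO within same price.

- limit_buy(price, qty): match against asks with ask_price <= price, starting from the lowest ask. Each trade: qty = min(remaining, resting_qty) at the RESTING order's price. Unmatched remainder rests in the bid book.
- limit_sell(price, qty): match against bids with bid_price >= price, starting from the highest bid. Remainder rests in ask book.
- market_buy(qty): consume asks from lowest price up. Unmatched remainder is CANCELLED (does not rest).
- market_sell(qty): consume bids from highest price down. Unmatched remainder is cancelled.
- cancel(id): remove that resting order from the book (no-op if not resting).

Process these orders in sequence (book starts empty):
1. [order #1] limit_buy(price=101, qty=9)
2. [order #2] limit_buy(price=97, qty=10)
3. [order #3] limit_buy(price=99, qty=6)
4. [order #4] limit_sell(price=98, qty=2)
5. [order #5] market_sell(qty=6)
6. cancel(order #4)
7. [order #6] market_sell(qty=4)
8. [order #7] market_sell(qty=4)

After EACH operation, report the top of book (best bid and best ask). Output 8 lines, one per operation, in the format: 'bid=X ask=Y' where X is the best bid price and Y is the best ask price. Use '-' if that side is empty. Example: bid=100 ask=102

After op 1 [order #1] limit_buy(price=101, qty=9): fills=none; bids=[#1:9@101] asks=[-]
After op 2 [order #2] limit_buy(price=97, qty=10): fills=none; bids=[#1:9@101 #2:10@97] asks=[-]
After op 3 [order #3] limit_buy(price=99, qty=6): fills=none; bids=[#1:9@101 #3:6@99 #2:10@97] asks=[-]
After op 4 [order #4] limit_sell(price=98, qty=2): fills=#1x#4:2@101; bids=[#1:7@101 #3:6@99 #2:10@97] asks=[-]
After op 5 [order #5] market_sell(qty=6): fills=#1x#5:6@101; bids=[#1:1@101 #3:6@99 #2:10@97] asks=[-]
After op 6 cancel(order #4): fills=none; bids=[#1:1@101 #3:6@99 #2:10@97] asks=[-]
After op 7 [order #6] market_sell(qty=4): fills=#1x#6:1@101 #3x#6:3@99; bids=[#3:3@99 #2:10@97] asks=[-]
After op 8 [order #7] market_sell(qty=4): fills=#3x#7:3@99 #2x#7:1@97; bids=[#2:9@97] asks=[-]

Answer: bid=101 ask=-
bid=101 ask=-
bid=101 ask=-
bid=101 ask=-
bid=101 ask=-
bid=101 ask=-
bid=99 ask=-
bid=97 ask=-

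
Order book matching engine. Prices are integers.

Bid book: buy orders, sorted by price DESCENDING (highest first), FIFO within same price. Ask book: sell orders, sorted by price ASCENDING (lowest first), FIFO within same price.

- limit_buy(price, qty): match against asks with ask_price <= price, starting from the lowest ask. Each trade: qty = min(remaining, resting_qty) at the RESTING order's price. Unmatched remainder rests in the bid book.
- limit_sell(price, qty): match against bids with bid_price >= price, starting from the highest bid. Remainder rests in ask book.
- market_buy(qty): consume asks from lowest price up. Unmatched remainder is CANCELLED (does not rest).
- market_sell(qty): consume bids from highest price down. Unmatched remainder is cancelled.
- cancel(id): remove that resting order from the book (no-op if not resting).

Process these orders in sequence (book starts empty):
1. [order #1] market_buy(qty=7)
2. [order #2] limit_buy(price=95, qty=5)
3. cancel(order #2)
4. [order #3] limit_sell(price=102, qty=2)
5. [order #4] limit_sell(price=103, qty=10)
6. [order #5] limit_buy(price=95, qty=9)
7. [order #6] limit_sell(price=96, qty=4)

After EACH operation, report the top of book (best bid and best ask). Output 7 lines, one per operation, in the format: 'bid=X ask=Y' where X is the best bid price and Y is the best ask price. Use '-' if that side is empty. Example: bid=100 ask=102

Answer: bid=- ask=-
bid=95 ask=-
bid=- ask=-
bid=- ask=102
bid=- ask=102
bid=95 ask=102
bid=95 ask=96

Derivation:
After op 1 [order #1] market_buy(qty=7): fills=none; bids=[-] asks=[-]
After op 2 [order #2] limit_buy(price=95, qty=5): fills=none; bids=[#2:5@95] asks=[-]
After op 3 cancel(order #2): fills=none; bids=[-] asks=[-]
After op 4 [order #3] limit_sell(price=102, qty=2): fills=none; bids=[-] asks=[#3:2@102]
After op 5 [order #4] limit_sell(price=103, qty=10): fills=none; bids=[-] asks=[#3:2@102 #4:10@103]
After op 6 [order #5] limit_buy(price=95, qty=9): fills=none; bids=[#5:9@95] asks=[#3:2@102 #4:10@103]
After op 7 [order #6] limit_sell(price=96, qty=4): fills=none; bids=[#5:9@95] asks=[#6:4@96 #3:2@102 #4:10@103]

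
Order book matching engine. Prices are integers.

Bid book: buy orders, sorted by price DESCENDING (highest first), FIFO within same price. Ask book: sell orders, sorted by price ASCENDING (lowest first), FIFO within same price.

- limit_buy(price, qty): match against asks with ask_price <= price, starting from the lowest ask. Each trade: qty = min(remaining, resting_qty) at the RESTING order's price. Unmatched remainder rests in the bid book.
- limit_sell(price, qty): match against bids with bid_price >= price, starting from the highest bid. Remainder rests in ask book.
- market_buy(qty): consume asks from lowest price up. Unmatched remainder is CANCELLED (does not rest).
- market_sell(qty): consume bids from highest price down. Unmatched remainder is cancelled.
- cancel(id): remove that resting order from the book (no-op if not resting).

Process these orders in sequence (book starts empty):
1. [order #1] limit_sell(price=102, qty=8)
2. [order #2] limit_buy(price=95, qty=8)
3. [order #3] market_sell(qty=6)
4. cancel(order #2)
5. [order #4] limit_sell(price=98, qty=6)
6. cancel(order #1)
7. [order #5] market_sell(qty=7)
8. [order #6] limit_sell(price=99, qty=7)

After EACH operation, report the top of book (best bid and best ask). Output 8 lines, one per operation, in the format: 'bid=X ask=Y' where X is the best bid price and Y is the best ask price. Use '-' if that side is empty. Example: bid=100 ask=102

After op 1 [order #1] limit_sell(price=102, qty=8): fills=none; bids=[-] asks=[#1:8@102]
After op 2 [order #2] limit_buy(price=95, qty=8): fills=none; bids=[#2:8@95] asks=[#1:8@102]
After op 3 [order #3] market_sell(qty=6): fills=#2x#3:6@95; bids=[#2:2@95] asks=[#1:8@102]
After op 4 cancel(order #2): fills=none; bids=[-] asks=[#1:8@102]
After op 5 [order #4] limit_sell(price=98, qty=6): fills=none; bids=[-] asks=[#4:6@98 #1:8@102]
After op 6 cancel(order #1): fills=none; bids=[-] asks=[#4:6@98]
After op 7 [order #5] market_sell(qty=7): fills=none; bids=[-] asks=[#4:6@98]
After op 8 [order #6] limit_sell(price=99, qty=7): fills=none; bids=[-] asks=[#4:6@98 #6:7@99]

Answer: bid=- ask=102
bid=95 ask=102
bid=95 ask=102
bid=- ask=102
bid=- ask=98
bid=- ask=98
bid=- ask=98
bid=- ask=98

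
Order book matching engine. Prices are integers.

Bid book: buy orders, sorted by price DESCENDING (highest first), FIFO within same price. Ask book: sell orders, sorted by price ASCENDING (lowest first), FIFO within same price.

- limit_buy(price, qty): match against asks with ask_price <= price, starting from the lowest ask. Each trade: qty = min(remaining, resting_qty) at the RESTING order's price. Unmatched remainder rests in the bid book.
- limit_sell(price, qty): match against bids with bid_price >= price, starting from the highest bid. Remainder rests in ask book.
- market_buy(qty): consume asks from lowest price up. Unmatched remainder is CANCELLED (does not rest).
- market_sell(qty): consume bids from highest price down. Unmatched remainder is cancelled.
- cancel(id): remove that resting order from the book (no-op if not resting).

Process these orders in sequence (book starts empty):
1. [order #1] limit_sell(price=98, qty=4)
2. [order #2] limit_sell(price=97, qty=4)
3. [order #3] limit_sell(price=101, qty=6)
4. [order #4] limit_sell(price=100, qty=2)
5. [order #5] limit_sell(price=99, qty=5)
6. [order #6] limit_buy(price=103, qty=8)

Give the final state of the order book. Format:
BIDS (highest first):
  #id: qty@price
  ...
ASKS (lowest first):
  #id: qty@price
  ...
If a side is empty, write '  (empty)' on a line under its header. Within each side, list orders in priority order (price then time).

After op 1 [order #1] limit_sell(price=98, qty=4): fills=none; bids=[-] asks=[#1:4@98]
After op 2 [order #2] limit_sell(price=97, qty=4): fills=none; bids=[-] asks=[#2:4@97 #1:4@98]
After op 3 [order #3] limit_sell(price=101, qty=6): fills=none; bids=[-] asks=[#2:4@97 #1:4@98 #3:6@101]
After op 4 [order #4] limit_sell(price=100, qty=2): fills=none; bids=[-] asks=[#2:4@97 #1:4@98 #4:2@100 #3:6@101]
After op 5 [order #5] limit_sell(price=99, qty=5): fills=none; bids=[-] asks=[#2:4@97 #1:4@98 #5:5@99 #4:2@100 #3:6@101]
After op 6 [order #6] limit_buy(price=103, qty=8): fills=#6x#2:4@97 #6x#1:4@98; bids=[-] asks=[#5:5@99 #4:2@100 #3:6@101]

Answer: BIDS (highest first):
  (empty)
ASKS (lowest first):
  #5: 5@99
  #4: 2@100
  #3: 6@101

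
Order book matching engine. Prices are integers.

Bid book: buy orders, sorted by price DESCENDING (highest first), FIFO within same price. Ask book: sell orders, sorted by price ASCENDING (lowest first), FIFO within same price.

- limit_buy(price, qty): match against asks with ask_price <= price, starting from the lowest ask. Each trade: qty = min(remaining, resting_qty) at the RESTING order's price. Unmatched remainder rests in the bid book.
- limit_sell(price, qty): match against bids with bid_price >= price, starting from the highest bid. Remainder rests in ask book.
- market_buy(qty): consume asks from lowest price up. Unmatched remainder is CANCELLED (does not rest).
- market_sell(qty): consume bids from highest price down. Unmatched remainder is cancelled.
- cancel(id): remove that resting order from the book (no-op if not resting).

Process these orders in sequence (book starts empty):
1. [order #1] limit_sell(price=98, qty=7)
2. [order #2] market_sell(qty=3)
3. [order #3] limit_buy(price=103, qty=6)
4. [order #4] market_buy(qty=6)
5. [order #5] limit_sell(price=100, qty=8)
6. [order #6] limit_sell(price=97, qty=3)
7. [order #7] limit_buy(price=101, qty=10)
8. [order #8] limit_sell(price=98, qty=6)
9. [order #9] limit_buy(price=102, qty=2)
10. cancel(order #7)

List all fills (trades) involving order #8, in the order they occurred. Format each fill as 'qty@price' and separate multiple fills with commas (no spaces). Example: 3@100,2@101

Answer: 2@98

Derivation:
After op 1 [order #1] limit_sell(price=98, qty=7): fills=none; bids=[-] asks=[#1:7@98]
After op 2 [order #2] market_sell(qty=3): fills=none; bids=[-] asks=[#1:7@98]
After op 3 [order #3] limit_buy(price=103, qty=6): fills=#3x#1:6@98; bids=[-] asks=[#1:1@98]
After op 4 [order #4] market_buy(qty=6): fills=#4x#1:1@98; bids=[-] asks=[-]
After op 5 [order #5] limit_sell(price=100, qty=8): fills=none; bids=[-] asks=[#5:8@100]
After op 6 [order #6] limit_sell(price=97, qty=3): fills=none; bids=[-] asks=[#6:3@97 #5:8@100]
After op 7 [order #7] limit_buy(price=101, qty=10): fills=#7x#6:3@97 #7x#5:7@100; bids=[-] asks=[#5:1@100]
After op 8 [order #8] limit_sell(price=98, qty=6): fills=none; bids=[-] asks=[#8:6@98 #5:1@100]
After op 9 [order #9] limit_buy(price=102, qty=2): fills=#9x#8:2@98; bids=[-] asks=[#8:4@98 #5:1@100]
After op 10 cancel(order #7): fills=none; bids=[-] asks=[#8:4@98 #5:1@100]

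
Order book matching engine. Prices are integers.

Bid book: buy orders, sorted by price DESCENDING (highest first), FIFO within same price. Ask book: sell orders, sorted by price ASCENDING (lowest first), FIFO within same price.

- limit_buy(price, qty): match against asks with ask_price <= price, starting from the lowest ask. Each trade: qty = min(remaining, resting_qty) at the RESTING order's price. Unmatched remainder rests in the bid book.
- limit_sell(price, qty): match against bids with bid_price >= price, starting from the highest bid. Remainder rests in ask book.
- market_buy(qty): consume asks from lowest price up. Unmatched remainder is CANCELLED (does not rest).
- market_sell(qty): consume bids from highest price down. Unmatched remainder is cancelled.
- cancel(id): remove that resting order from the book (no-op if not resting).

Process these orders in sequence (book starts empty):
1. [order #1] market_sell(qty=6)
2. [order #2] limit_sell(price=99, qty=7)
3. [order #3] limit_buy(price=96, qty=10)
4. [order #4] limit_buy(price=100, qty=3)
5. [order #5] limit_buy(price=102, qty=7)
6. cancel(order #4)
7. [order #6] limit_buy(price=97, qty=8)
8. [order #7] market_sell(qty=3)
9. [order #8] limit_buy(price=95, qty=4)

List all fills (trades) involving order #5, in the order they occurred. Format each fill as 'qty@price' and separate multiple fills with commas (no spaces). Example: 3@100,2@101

Answer: 4@99,3@102

Derivation:
After op 1 [order #1] market_sell(qty=6): fills=none; bids=[-] asks=[-]
After op 2 [order #2] limit_sell(price=99, qty=7): fills=none; bids=[-] asks=[#2:7@99]
After op 3 [order #3] limit_buy(price=96, qty=10): fills=none; bids=[#3:10@96] asks=[#2:7@99]
After op 4 [order #4] limit_buy(price=100, qty=3): fills=#4x#2:3@99; bids=[#3:10@96] asks=[#2:4@99]
After op 5 [order #5] limit_buy(price=102, qty=7): fills=#5x#2:4@99; bids=[#5:3@102 #3:10@96] asks=[-]
After op 6 cancel(order #4): fills=none; bids=[#5:3@102 #3:10@96] asks=[-]
After op 7 [order #6] limit_buy(price=97, qty=8): fills=none; bids=[#5:3@102 #6:8@97 #3:10@96] asks=[-]
After op 8 [order #7] market_sell(qty=3): fills=#5x#7:3@102; bids=[#6:8@97 #3:10@96] asks=[-]
After op 9 [order #8] limit_buy(price=95, qty=4): fills=none; bids=[#6:8@97 #3:10@96 #8:4@95] asks=[-]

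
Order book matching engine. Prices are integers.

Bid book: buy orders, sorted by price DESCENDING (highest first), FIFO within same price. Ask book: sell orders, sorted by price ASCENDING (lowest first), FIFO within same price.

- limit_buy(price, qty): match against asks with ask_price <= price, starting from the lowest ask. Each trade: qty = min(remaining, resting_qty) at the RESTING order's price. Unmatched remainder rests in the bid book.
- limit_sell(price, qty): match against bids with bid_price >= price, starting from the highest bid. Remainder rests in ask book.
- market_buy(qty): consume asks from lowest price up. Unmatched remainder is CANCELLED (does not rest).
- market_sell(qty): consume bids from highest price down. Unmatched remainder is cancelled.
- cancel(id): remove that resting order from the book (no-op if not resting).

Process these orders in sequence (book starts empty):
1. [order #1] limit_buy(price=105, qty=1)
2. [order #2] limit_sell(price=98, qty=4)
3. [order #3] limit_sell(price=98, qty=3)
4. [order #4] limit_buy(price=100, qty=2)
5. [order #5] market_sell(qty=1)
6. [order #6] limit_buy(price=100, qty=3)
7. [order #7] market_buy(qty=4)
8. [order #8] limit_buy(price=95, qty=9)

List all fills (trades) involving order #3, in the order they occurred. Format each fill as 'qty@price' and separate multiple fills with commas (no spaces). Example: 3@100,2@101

Answer: 2@98,1@98

Derivation:
After op 1 [order #1] limit_buy(price=105, qty=1): fills=none; bids=[#1:1@105] asks=[-]
After op 2 [order #2] limit_sell(price=98, qty=4): fills=#1x#2:1@105; bids=[-] asks=[#2:3@98]
After op 3 [order #3] limit_sell(price=98, qty=3): fills=none; bids=[-] asks=[#2:3@98 #3:3@98]
After op 4 [order #4] limit_buy(price=100, qty=2): fills=#4x#2:2@98; bids=[-] asks=[#2:1@98 #3:3@98]
After op 5 [order #5] market_sell(qty=1): fills=none; bids=[-] asks=[#2:1@98 #3:3@98]
After op 6 [order #6] limit_buy(price=100, qty=3): fills=#6x#2:1@98 #6x#3:2@98; bids=[-] asks=[#3:1@98]
After op 7 [order #7] market_buy(qty=4): fills=#7x#3:1@98; bids=[-] asks=[-]
After op 8 [order #8] limit_buy(price=95, qty=9): fills=none; bids=[#8:9@95] asks=[-]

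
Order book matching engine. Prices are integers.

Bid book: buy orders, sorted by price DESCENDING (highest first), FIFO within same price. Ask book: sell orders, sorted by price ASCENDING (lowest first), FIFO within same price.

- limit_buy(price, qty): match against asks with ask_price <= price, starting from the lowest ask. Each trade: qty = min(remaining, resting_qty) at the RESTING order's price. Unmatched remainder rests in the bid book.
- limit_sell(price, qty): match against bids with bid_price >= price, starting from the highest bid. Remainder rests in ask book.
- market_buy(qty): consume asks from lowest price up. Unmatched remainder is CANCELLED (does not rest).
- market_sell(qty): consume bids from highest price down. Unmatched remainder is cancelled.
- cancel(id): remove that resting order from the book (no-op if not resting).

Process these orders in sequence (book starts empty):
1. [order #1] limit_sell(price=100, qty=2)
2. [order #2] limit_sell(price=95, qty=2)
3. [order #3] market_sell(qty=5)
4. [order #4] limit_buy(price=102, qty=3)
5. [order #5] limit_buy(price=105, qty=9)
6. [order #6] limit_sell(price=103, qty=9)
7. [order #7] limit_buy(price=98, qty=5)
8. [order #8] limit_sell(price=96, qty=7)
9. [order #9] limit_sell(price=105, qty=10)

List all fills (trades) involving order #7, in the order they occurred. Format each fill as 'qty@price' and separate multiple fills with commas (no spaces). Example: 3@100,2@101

After op 1 [order #1] limit_sell(price=100, qty=2): fills=none; bids=[-] asks=[#1:2@100]
After op 2 [order #2] limit_sell(price=95, qty=2): fills=none; bids=[-] asks=[#2:2@95 #1:2@100]
After op 3 [order #3] market_sell(qty=5): fills=none; bids=[-] asks=[#2:2@95 #1:2@100]
After op 4 [order #4] limit_buy(price=102, qty=3): fills=#4x#2:2@95 #4x#1:1@100; bids=[-] asks=[#1:1@100]
After op 5 [order #5] limit_buy(price=105, qty=9): fills=#5x#1:1@100; bids=[#5:8@105] asks=[-]
After op 6 [order #6] limit_sell(price=103, qty=9): fills=#5x#6:8@105; bids=[-] asks=[#6:1@103]
After op 7 [order #7] limit_buy(price=98, qty=5): fills=none; bids=[#7:5@98] asks=[#6:1@103]
After op 8 [order #8] limit_sell(price=96, qty=7): fills=#7x#8:5@98; bids=[-] asks=[#8:2@96 #6:1@103]
After op 9 [order #9] limit_sell(price=105, qty=10): fills=none; bids=[-] asks=[#8:2@96 #6:1@103 #9:10@105]

Answer: 5@98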